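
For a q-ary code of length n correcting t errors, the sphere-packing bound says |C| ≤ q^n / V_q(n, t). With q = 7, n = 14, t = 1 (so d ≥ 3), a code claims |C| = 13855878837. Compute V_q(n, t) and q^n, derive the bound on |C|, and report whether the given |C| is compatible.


V_q(n, t) = 85, q^n = 678223072849, Hamming bound = 7979094974, |C| = 13855878837 > bound (violated).

Step 1: Compute V_q(n, t) = Σ_{j=0}^1 C(n, j) (q−1)^j.
  j = 0: C(14,0)·(6)^0 = 1·1 = 1.
  j = 1: C(14,1)·(6)^1 = 14·6 = 84.
  V_q(n, t) = 1 + 84 = 85.
Step 2: q^n = 7^14 = 678223072849.
Step 3: Hamming bound ⌊q^n / V_q(n,t)⌋ = ⌊678223072849/85⌋ = 7979094974.
Step 4: Compare |C| = 13855878837 to 7979094974: violated.
The claimed |C| lies above the Hamming bound, so no 7-ary code of length 14 with d ≥ 3 can have 13855878837 codewords.


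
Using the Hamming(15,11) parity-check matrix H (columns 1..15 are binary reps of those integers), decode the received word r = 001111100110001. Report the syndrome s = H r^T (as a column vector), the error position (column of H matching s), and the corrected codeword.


s = (1, 1, 0, 1)^T, error position = 13, corrected codeword c = 001111100110101

Compute s = H r^T mod 2 one row at a time:
  s_1 = 0 + 0 + 1 + 1 + 0 + 0 + 0 + 1 = 3 ≡ 1 (mod 2).
  s_2 = 1 + 1 + 1 + 1 + 0 + 0 + 0 + 1 = 5 ≡ 1 (mod 2).
  s_3 = 0 + 1 + 1 + 1 + 1 + 1 + 0 + 1 = 6 ≡ 0 (mod 2).
  s_4 = 0 + 1 + 1 + 1 + 0 + 1 + 0 + 1 = 5 ≡ 1 (mod 2).
s = (1, 1, 0, 1)^T — this equals column 13 of H (binary 1101), so error is at position 13.
Correct: flip bit 13 of r = 001111100110001 to get c = 001111100110101.


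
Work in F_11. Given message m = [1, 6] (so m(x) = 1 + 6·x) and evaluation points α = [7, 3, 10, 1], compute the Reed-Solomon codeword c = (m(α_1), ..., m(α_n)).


c = [10, 8, 6, 7]

Message polynomial: m(x) = 1 + 6·x (mod 11).
For each evaluation point α_i, compute m(α_i) mod 11:
  α_1 = 7: Horner steps 6 → 10, so m(7) = 10.
  α_2 = 3: Horner steps 6 → 8, so m(3) = 8.
  α_3 = 10: Horner steps 6 → 6, so m(10) = 6.
  α_4 = 1: Horner steps 6 → 7, so m(1) = 7.
Codeword c = [10, 8, 6, 7] ∈ F_11^4.


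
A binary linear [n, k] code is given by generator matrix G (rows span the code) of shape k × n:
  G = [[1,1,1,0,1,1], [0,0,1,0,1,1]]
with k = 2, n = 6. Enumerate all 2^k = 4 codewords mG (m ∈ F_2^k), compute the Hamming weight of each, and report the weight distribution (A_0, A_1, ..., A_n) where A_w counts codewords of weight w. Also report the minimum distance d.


Weight distribution: A_0 = 1, A_2 = 1, A_3 = 1, A_5 = 1. Minimum distance d = 2.

Enumerate all 2^2 = 4 messages m ∈ F_2^2.
For each, compute codeword c = mG in F_2^6, then tally its weight.
  m = 00 → c = 000000, weight = 0.
  m = 10 → c = 111011, weight = 5.
  m = 01 → c = 001011, weight = 3.
  m = 11 → c = 110000, weight = 2.
Tally weights:
  weight 0: 1 codewords.
  weight 2: 1 codewords.
  weight 3: 1 codewords.
  weight 5: 1 codewords.
Minimum distance d = smallest w > 0 with A_w > 0 = 2.
Sanity: Σ A_w = 4 = 2^2 = 4 ✓.


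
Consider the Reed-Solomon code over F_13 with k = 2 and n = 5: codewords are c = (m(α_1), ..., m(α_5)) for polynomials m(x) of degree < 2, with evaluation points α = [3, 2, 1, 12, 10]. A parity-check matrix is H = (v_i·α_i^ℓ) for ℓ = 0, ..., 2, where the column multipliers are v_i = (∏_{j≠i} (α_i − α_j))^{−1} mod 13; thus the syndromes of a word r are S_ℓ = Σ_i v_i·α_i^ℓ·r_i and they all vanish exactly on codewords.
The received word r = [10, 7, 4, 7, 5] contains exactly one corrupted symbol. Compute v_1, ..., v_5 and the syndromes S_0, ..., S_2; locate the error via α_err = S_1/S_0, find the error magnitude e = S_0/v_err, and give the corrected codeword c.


S = (12, 1, 12), error at position 4, error magnitude e = 9, c = [10, 7, 4, 11, 5].

Step 1: column multipliers v_i = (∏_{j≠i}(α_i − α_j))^{−1} mod 13.
  i = 1 (α = 3): (3−2)(3−1)(3−12)(3−10) = 1·2·(−9)·(−7) = 126 ≡ 9, so v_1 = 9^{−1} = 3 (mod 13).
  i = 2 (α = 2): (2−3)(2−1)(2−12)(2−10) = (−1)·1·(−10)·(−8) = −80 ≡ 11, so v_2 = 11^{−1} = 6 (mod 13).
  i = 3 (α = 1): (1−3)(1−2)(1−12)(1−10) = (−2)·(−1)·(−11)·(−9) = 198 ≡ 3, so v_3 = 3^{−1} = 9 (mod 13).
  i = 4 (α = 12): (12−3)(12−2)(12−1)(12−10) = 9·10·11·2 = 1980 ≡ 4, so v_4 = 4^{−1} = 10 (mod 13).
  i = 5 (α = 10): (10−3)(10−2)(10−1)(10−12) = 7·8·9·(−2) = −1008 ≡ 6, so v_5 = 6^{−1} = 11 (mod 13).
  v = [3, 6, 9, 10, 11].
Step 2: syndromes of r = [10, 7, 4, 7, 5] (all sums mod 13).
  S_0 = Σ v_i r_i = 3·10 + 6·7 + 9·4 + 10·7 + 11·5 = 233 ≡ 12.
  S_1 = Σ v_i α_i r_i = 3·3·10 + 6·2·7 + 9·1·4 + 10·12·7 + 11·10·5 = 1600 ≡ 1.
  α_i^2 mod 13 = [9, 4, 1, 1, 9].
  S_2 = Σ v_i α_i^2 r_i = 3·9·10 + 6·4·7 + 9·1·4 + 10·1·7 + 11·9·5 = 1039 ≡ 12.
  S = (12, 1, 12) ≠ 0, so r is not a codeword (an error is present).
Step 3: locate the error. For a single error e at position i, S_ℓ = v_i·e·α_i^ℓ, so α_err = S_1/S_0.
  S_0^{−1} = 12^{−1} = 12 (mod 13), so α_err = 1·12 = 12 ≡ 12 = α_4. Error position i = 4.
  Consistency check: S_2/S_1 = 12·1 = 12 ≡ 12 = α_err ✓ (single-error assumption holds).
Step 4: error magnitude e = S_0/v_4 = S_0·∏_{j≠4}(α_4 − α_j) = 12·4 = 48 ≡ 9 (mod 13).
Step 5: correct position 4: c_4 = r_4 − e = 7 − 9 ≡ 11 (mod 13). Hence c = [10, 7, 4, 11, 5].
  Check: interpolating c through the α_i gives m(x) = 1 + 3·x (degree < 2) with m(α_i) = c_i for every i, so c is indeed a codeword.


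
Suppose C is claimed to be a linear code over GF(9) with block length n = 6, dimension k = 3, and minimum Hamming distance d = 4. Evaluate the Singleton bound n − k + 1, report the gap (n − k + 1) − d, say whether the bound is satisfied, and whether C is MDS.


Singleton RHS = n − k + 1 = 4, slack = 0, bound satisfied, MDS.

Singleton bound: d ≤ n − k + 1.
Here n = 6, k = 3, so n − k + 1 = 4.
Given d = 4, check d ≤ 4: YES.
Slack = (n − k + 1) − d = 0.
The code is MDS (slack = 0).
Description: the claimed parameters are [6, 3, 4]_9; such a code would be MDS (meets Singleton bound).


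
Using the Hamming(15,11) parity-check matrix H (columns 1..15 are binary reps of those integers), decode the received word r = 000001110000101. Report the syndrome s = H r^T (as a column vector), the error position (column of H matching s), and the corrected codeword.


s = (1, 0, 1, 1)^T, error position = 11, corrected codeword c = 000001110010101

Compute s = H r^T mod 2 one row at a time:
  s_1 = 1 + 0 + 0 + 0 + 0 + 1 + 0 + 1 = 3 ≡ 1 (mod 2).
  s_2 = 0 + 0 + 1 + 1 + 0 + 1 + 0 + 1 = 4 ≡ 0 (mod 2).
  s_3 = 0 + 0 + 1 + 1 + 0 + 0 + 0 + 1 = 3 ≡ 1 (mod 2).
  s_4 = 0 + 0 + 0 + 1 + 0 + 0 + 1 + 1 = 3 ≡ 1 (mod 2).
s = (1, 0, 1, 1)^T — this equals column 11 of H (binary 1011), so error is at position 11.
Correct: flip bit 11 of r = 000001110000101 to get c = 000001110010101.


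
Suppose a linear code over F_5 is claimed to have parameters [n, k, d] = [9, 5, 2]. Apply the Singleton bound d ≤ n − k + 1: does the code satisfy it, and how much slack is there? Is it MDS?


Singleton RHS = n − k + 1 = 5, slack = 3, bound satisfied, not MDS.

Singleton bound: d ≤ n − k + 1.
Here n = 9, k = 5, so n − k + 1 = 5.
Given d = 2, check d ≤ 5: YES.
Slack = (n − k + 1) − d = 3.
The code is NOT MDS (slack = 3 > 0).
Description: the claimed parameters are [9, 5, 2]_5; such a code would be non-MDS.


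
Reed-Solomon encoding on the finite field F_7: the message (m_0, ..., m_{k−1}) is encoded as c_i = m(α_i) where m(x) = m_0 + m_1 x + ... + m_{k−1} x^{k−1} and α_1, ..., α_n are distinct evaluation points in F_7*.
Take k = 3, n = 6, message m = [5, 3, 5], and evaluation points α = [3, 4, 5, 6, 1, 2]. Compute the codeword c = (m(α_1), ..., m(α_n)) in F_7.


c = [3, 6, 5, 0, 6, 3]

Message polynomial: m(x) = 5 + 3·x + 5·x^2 (mod 7).
For each evaluation point α_i, compute m(α_i) mod 7:
  α_1 = 3: Horner steps 5 → 4 → 3, so m(3) = 3.
  α_2 = 4: Horner steps 5 → 2 → 6, so m(4) = 6.
  α_3 = 5: Horner steps 5 → 0 → 5, so m(5) = 5.
  α_4 = 6: Horner steps 5 → 5 → 0, so m(6) = 0.
  α_5 = 1: Horner steps 5 → 1 → 6, so m(1) = 6.
  α_6 = 2: Horner steps 5 → 6 → 3, so m(2) = 3.
Codeword c = [3, 6, 5, 0, 6, 3] ∈ F_7^6.


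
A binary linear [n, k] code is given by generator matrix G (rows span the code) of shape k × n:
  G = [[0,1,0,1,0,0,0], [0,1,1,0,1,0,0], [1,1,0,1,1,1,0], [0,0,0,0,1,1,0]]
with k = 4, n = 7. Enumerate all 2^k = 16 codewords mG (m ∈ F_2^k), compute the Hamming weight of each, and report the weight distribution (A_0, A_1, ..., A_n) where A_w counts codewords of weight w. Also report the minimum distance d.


Weight distribution: A_0 = 1, A_1 = 1, A_2 = 2, A_3 = 6, A_4 = 5, A_5 = 1. Minimum distance d = 1.

Enumerate all 2^4 = 16 messages m ∈ F_2^4.
For each, compute codeword c = mG in F_2^7, then tally its weight.
  m = 0000 → c = 0000000, weight = 0.
  m = 1000 → c = 0101000, weight = 2.
  m = 0100 → c = 0110100, weight = 3.
  m = 1100 → c = 0011100, weight = 3.
  m = 0010 → c = 1101110, weight = 5.
  m = 1010 → c = 1000110, weight = 3.
  m = 0110 → c = 1011010, weight = 4.
  m = 1110 → c = 1110010, weight = 4.
  m = 0001 → c = 0000110, weight = 2.
  m = 1001 → c = 0101110, weight = 4.
  m = 0101 → c = 0110010, weight = 3.
  m = 1101 → c = 0011010, weight = 3.
  m = 0011 → c = 1101000, weight = 3.
  m = 1011 → c = 1000000, weight = 1.
  m = 0111 → c = 1011100, weight = 4.
  m = 1111 → c = 1110100, weight = 4.
Tally weights:
  weight 0: 1 codewords.
  weight 1: 1 codewords.
  weight 2: 2 codewords.
  weight 3: 6 codewords.
  weight 4: 5 codewords.
  weight 5: 1 codewords.
Minimum distance d = smallest w > 0 with A_w > 0 = 1.
Sanity: Σ A_w = 16 = 2^4 = 16 ✓.


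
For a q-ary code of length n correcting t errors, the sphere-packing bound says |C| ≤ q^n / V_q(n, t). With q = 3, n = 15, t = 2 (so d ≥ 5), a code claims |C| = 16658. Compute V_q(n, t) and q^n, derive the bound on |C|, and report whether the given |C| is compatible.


V_q(n, t) = 451, q^n = 14348907, Hamming bound = 31815, |C| = 16658 ≤ bound (satisfied).

Step 1: Compute V_q(n, t) = Σ_{j=0}^2 C(n, j) (q−1)^j.
  j = 0: C(15,0)·(2)^0 = 1·1 = 1.
  j = 1: C(15,1)·(2)^1 = 15·2 = 30.
  j = 2: C(15,2)·(2)^2 = 105·4 = 420.
  V_q(n, t) = 1 + 30 + 420 = 451.
Step 2: q^n = 3^15 = 14348907.
Step 3: Hamming bound ⌊q^n / V_q(n,t)⌋ = ⌊14348907/451⌋ = 31815.
Step 4: Compare |C| = 16658 to 31815: satisfied.
The claimed |C| lies below the Hamming bound.


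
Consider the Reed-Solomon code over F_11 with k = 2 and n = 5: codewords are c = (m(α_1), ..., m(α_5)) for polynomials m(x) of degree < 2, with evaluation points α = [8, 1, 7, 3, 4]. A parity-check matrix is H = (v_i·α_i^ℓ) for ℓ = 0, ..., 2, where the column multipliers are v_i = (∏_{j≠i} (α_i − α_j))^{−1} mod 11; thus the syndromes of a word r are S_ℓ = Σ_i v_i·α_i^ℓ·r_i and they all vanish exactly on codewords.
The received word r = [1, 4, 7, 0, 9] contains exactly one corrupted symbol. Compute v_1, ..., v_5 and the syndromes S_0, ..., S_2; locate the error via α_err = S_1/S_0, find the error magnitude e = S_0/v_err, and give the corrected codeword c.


S = (3, 10, 4), error at position 3, error magnitude e = 4, c = [1, 4, 3, 0, 9].

Step 1: column multipliers v_i = (∏_{j≠i}(α_i − α_j))^{−1} mod 11.
  i = 1 (α = 8): (8−1)(8−7)(8−3)(8−4) = 7·1·5·4 = 140 ≡ 8, so v_1 = 8^{−1} = 7 (mod 11).
  i = 2 (α = 1): (1−8)(1−7)(1−3)(1−4) = (−7)·(−6)·(−2)·(−3) = 252 ≡ 10, so v_2 = 10^{−1} = 10 (mod 11).
  i = 3 (α = 7): (7−8)(7−1)(7−3)(7−4) = (−1)·6·4·3 = −72 ≡ 5, so v_3 = 5^{−1} = 9 (mod 11).
  i = 4 (α = 3): (3−8)(3−1)(3−7)(3−4) = (−5)·2·(−4)·(−1) = −40 ≡ 4, so v_4 = 4^{−1} = 3 (mod 11).
  i = 5 (α = 4): (4−8)(4−1)(4−7)(4−3) = (−4)·3·(−3)·1 = 36 ≡ 3, so v_5 = 3^{−1} = 4 (mod 11).
  v = [7, 10, 9, 3, 4].
Step 2: syndromes of r = [1, 4, 7, 0, 9] (all sums mod 11).
  S_0 = Σ v_i r_i = 7·1 + 10·4 + 9·7 + 3·0 + 4·9 = 146 ≡ 3.
  S_1 = Σ v_i α_i r_i = 7·8·1 + 10·1·4 + 9·7·7 + 3·3·0 + 4·4·9 = 681 ≡ 10.
  α_i^2 mod 11 = [9, 1, 5, 9, 5].
  S_2 = Σ v_i α_i^2 r_i = 7·9·1 + 10·1·4 + 9·5·7 + 3·9·0 + 4·5·9 = 598 ≡ 4.
  S = (3, 10, 4) ≠ 0, so r is not a codeword (an error is present).
Step 3: locate the error. For a single error e at position i, S_ℓ = v_i·e·α_i^ℓ, so α_err = S_1/S_0.
  S_0^{−1} = 3^{−1} = 4 (mod 11), so α_err = 10·4 = 40 ≡ 7 = α_3. Error position i = 3.
  Consistency check: S_2/S_1 = 4·10 = 40 ≡ 7 = α_err ✓ (single-error assumption holds).
Step 4: error magnitude e = S_0/v_3 = S_0·∏_{j≠3}(α_3 − α_j) = 3·5 = 15 ≡ 4 (mod 11).
Step 5: correct position 3: c_3 = r_3 − e = 7 − 4 ≡ 3 (mod 11). Hence c = [1, 4, 3, 0, 9].
  Check: interpolating c through the α_i gives m(x) = 6 + 9·x (degree < 2) with m(α_i) = c_i for every i, so c is indeed a codeword.


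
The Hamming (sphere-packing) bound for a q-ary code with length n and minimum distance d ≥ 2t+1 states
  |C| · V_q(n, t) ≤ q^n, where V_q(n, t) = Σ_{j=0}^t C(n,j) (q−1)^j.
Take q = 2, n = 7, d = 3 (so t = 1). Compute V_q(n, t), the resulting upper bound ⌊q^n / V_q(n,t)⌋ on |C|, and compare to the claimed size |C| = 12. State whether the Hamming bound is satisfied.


V_q(n, t) = 8, q^n = 128, Hamming bound = 16, |C| = 12 ≤ bound (satisfied).

Step 1: Compute V_q(n, t) = Σ_{j=0}^1 C(n, j) (q−1)^j.
  j = 0: C(7,0)·(1)^0 = 1·1 = 1.
  j = 1: C(7,1)·(1)^1 = 7·1 = 7.
  V_q(n, t) = 1 + 7 = 8.
Step 2: q^n = 2^7 = 128.
Step 3: Hamming bound ⌊q^n / V_q(n,t)⌋ = ⌊128/8⌋ = 16.
Step 4: Compare |C| = 12 to 16: satisfied.
The claimed |C| lies below the Hamming bound.


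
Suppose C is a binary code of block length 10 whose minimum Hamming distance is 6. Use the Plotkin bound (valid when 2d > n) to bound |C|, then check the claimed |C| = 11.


Plotkin bound M ≤ 6; given |C| = 11 > bound (violated).

Check applicability: 2d = 12, n = 10.
2d − n = 2 > 0, so Plotkin applies.
Compute d/(2d−n) = 6/2 ≈ 3.0000.
⌊d/(2d−n)⌋ = 3.
Plotkin bound: M ≤ 2·3 = 6.
Given |C| = 11, check: VIOLATED.
This |C| is above the Plotkin bound, so no binary code with n = 10, d = 6 and 11 codewords exists.


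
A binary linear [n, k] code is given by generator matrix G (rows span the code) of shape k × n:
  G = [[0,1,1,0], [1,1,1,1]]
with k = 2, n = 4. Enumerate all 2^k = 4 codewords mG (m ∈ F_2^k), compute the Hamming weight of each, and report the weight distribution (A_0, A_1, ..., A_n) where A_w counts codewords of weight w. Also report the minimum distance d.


Weight distribution: A_0 = 1, A_2 = 2, A_4 = 1. Minimum distance d = 2.

Enumerate all 2^2 = 4 messages m ∈ F_2^2.
For each, compute codeword c = mG in F_2^4, then tally its weight.
  m = 00 → c = 0000, weight = 0.
  m = 10 → c = 0110, weight = 2.
  m = 01 → c = 1111, weight = 4.
  m = 11 → c = 1001, weight = 2.
Tally weights:
  weight 0: 1 codewords.
  weight 2: 2 codewords.
  weight 4: 1 codewords.
Minimum distance d = smallest w > 0 with A_w > 0 = 2.
Sanity: Σ A_w = 4 = 2^2 = 4 ✓.


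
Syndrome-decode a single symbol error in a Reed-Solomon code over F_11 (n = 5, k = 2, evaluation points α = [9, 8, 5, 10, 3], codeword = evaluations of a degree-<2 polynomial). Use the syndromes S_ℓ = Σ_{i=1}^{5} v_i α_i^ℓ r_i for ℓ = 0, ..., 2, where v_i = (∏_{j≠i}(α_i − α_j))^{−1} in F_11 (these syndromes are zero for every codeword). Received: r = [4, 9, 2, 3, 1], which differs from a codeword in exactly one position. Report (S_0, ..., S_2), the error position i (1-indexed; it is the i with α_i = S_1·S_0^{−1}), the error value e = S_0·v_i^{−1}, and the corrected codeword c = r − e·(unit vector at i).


S = (1, 10, 1), error at position 4, error magnitude e = 4, c = [4, 9, 2, 10, 1].

Step 1: column multipliers v_i = (∏_{j≠i}(α_i − α_j))^{−1} mod 11.
  i = 1 (α = 9): (9−8)(9−5)(9−10)(9−3) = 1·4·(−1)·6 = −24 ≡ 9, so v_1 = 9^{−1} = 5 (mod 11).
  i = 2 (α = 8): (8−9)(8−5)(8−10)(8−3) = (−1)·3·(−2)·5 = 30 ≡ 8, so v_2 = 8^{−1} = 7 (mod 11).
  i = 3 (α = 5): (5−9)(5−8)(5−10)(5−3) = (−4)·(−3)·(−5)·2 = −120 ≡ 1, so v_3 = 1^{−1} = 1 (mod 11).
  i = 4 (α = 10): (10−9)(10−8)(10−5)(10−3) = 1·2·5·7 = 70 ≡ 4, so v_4 = 4^{−1} = 3 (mod 11).
  i = 5 (α = 3): (3−9)(3−8)(3−5)(3−10) = (−6)·(−5)·(−2)·(−7) = 420 ≡ 2, so v_5 = 2^{−1} = 6 (mod 11).
  v = [5, 7, 1, 3, 6].
Step 2: syndromes of r = [4, 9, 2, 3, 1] (all sums mod 11).
  S_0 = Σ v_i r_i = 5·4 + 7·9 + 1·2 + 3·3 + 6·1 = 100 ≡ 1.
  S_1 = Σ v_i α_i r_i = 5·9·4 + 7·8·9 + 1·5·2 + 3·10·3 + 6·3·1 = 802 ≡ 10.
  α_i^2 mod 11 = [4, 9, 3, 1, 9].
  S_2 = Σ v_i α_i^2 r_i = 5·4·4 + 7·9·9 + 1·3·2 + 3·1·3 + 6·9·1 = 716 ≡ 1.
  S = (1, 10, 1) ≠ 0, so r is not a codeword (an error is present).
Step 3: locate the error. For a single error e at position i, S_ℓ = v_i·e·α_i^ℓ, so α_err = S_1/S_0.
  S_0^{−1} = 1^{−1} = 1 (mod 11), so α_err = 10·1 = 10 ≡ 10 = α_4. Error position i = 4.
  Consistency check: S_2/S_1 = 1·10 = 10 ≡ 10 = α_err ✓ (single-error assumption holds).
Step 4: error magnitude e = S_0/v_4 = S_0·∏_{j≠4}(α_4 − α_j) = 1·4 = 4 ≡ 4 (mod 11).
Step 5: correct position 4: c_4 = r_4 − e = 3 − 4 ≡ 10 (mod 11). Hence c = [4, 9, 2, 10, 1].
  Check: interpolating c through the α_i gives m(x) = 5 + 6·x (degree < 2) with m(α_i) = c_i for every i, so c is indeed a codeword.


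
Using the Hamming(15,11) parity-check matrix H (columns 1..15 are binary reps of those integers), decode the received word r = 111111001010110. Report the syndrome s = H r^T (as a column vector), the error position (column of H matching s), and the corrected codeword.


s = (0, 1, 1, 0)^T, error position = 6, corrected codeword c = 111110001010110

Compute s = H r^T mod 2 one row at a time:
  s_1 = 0 + 1 + 0 + 1 + 0 + 1 + 1 + 0 = 4 ≡ 0 (mod 2).
  s_2 = 1 + 1 + 1 + 0 + 0 + 1 + 1 + 0 = 5 ≡ 1 (mod 2).
  s_3 = 1 + 1 + 1 + 0 + 0 + 1 + 1 + 0 = 5 ≡ 1 (mod 2).
  s_4 = 1 + 1 + 1 + 0 + 1 + 1 + 1 + 0 = 6 ≡ 0 (mod 2).
s = (0, 1, 1, 0)^T — this equals column 6 of H (binary 0110), so error is at position 6.
Correct: flip bit 6 of r = 111111001010110 to get c = 111110001010110.


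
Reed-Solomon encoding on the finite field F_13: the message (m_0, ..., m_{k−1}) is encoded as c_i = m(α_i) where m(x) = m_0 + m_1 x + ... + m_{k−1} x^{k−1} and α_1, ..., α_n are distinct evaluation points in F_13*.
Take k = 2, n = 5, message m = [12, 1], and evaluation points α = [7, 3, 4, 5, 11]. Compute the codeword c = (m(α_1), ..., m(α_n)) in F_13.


c = [6, 2, 3, 4, 10]

Message polynomial: m(x) = 12 + 1·x (mod 13).
For each evaluation point α_i, compute m(α_i) mod 13:
  α_1 = 7: Horner steps 1 → 6, so m(7) = 6.
  α_2 = 3: Horner steps 1 → 2, so m(3) = 2.
  α_3 = 4: Horner steps 1 → 3, so m(4) = 3.
  α_4 = 5: Horner steps 1 → 4, so m(5) = 4.
  α_5 = 11: Horner steps 1 → 10, so m(11) = 10.
Codeword c = [6, 2, 3, 4, 10] ∈ F_13^5.


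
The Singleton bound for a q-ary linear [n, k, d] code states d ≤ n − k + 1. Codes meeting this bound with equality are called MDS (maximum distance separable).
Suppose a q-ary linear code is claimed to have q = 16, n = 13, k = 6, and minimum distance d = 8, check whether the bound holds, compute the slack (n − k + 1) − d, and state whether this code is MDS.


Singleton RHS = n − k + 1 = 8, slack = 0, bound satisfied, MDS.

Singleton bound: d ≤ n − k + 1.
Here n = 13, k = 6, so n − k + 1 = 8.
Given d = 8, check d ≤ 8: YES.
Slack = (n − k + 1) − d = 0.
The code is MDS (slack = 0).
Description: the claimed parameters are [13, 6, 8]_16; such a code would be MDS (meets Singleton bound).


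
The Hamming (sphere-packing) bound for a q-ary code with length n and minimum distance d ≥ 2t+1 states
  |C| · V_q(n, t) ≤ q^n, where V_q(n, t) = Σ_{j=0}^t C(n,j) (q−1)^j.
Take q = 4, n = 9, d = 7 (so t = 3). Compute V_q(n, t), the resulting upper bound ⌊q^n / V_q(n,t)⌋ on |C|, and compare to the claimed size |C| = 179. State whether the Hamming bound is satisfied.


V_q(n, t) = 2620, q^n = 262144, Hamming bound = 100, |C| = 179 > bound (violated).

Step 1: Compute V_q(n, t) = Σ_{j=0}^3 C(n, j) (q−1)^j.
  j = 0: C(9,0)·(3)^0 = 1·1 = 1.
  j = 1: C(9,1)·(3)^1 = 9·3 = 27.
  j = 2: C(9,2)·(3)^2 = 36·9 = 324.
  j = 3: C(9,3)·(3)^3 = 84·27 = 2268.
  V_q(n, t) = 1 + 27 + 324 + 2268 = 2620.
Step 2: q^n = 4^9 = 262144.
Step 3: Hamming bound ⌊q^n / V_q(n,t)⌋ = ⌊262144/2620⌋ = 100.
Step 4: Compare |C| = 179 to 100: violated.
The claimed |C| lies above the Hamming bound, so no 4-ary code of length 9 with d ≥ 7 can have 179 codewords.


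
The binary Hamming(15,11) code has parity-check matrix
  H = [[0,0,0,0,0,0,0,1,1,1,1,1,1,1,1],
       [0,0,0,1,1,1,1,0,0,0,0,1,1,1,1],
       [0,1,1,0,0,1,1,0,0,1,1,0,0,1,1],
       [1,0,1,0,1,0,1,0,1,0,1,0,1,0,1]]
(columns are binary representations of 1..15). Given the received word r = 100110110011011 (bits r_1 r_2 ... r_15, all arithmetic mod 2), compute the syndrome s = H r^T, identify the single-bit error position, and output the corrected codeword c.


s = (1, 0, 0, 1)^T, error position = 9, corrected codeword c = 100110111011011

Compute s = H r^T mod 2 one row at a time:
  s_1 = 1 + 0 + 0 + 1 + 1 + 0 + 1 + 1 = 5 ≡ 1 (mod 2).
  s_2 = 1 + 1 + 0 + 1 + 1 + 0 + 1 + 1 = 6 ≡ 0 (mod 2).
  s_3 = 0 + 0 + 0 + 1 + 0 + 1 + 1 + 1 = 4 ≡ 0 (mod 2).
  s_4 = 1 + 0 + 1 + 1 + 0 + 1 + 0 + 1 = 5 ≡ 1 (mod 2).
s = (1, 0, 0, 1)^T — this equals column 9 of H (binary 1001), so error is at position 9.
Correct: flip bit 9 of r = 100110110011011 to get c = 100110111011011.


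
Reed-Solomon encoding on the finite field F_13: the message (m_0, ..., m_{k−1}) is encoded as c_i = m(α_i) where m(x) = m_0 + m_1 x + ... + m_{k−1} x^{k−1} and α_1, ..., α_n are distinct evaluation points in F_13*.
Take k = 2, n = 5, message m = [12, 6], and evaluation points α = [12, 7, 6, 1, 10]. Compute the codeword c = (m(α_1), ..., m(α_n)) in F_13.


c = [6, 2, 9, 5, 7]

Message polynomial: m(x) = 12 + 6·x (mod 13).
For each evaluation point α_i, compute m(α_i) mod 13:
  α_1 = 12: Horner steps 6 → 6, so m(12) = 6.
  α_2 = 7: Horner steps 6 → 2, so m(7) = 2.
  α_3 = 6: Horner steps 6 → 9, so m(6) = 9.
  α_4 = 1: Horner steps 6 → 5, so m(1) = 5.
  α_5 = 10: Horner steps 6 → 7, so m(10) = 7.
Codeword c = [6, 2, 9, 5, 7] ∈ F_13^5.


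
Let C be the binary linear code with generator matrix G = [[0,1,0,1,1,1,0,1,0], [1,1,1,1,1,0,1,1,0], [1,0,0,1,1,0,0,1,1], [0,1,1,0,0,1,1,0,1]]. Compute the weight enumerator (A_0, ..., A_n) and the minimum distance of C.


Weight distribution: A_0 = 1, A_1 = 1, A_3 = 2, A_4 = 4, A_5 = 3, A_6 = 2, A_7 = 2, A_8 = 1. Minimum distance d = 1.

Enumerate all 2^4 = 16 messages m ∈ F_2^4.
For each, compute codeword c = mG in F_2^9, then tally its weight.
  m = 0000 → c = 000000000, weight = 0.
  m = 1000 → c = 010111010, weight = 5.
  m = 0100 → c = 111110110, weight = 7.
  m = 1100 → c = 101001100, weight = 4.
  m = 0010 → c = 100110011, weight = 5.
  m = 1010 → c = 110001001, weight = 4.
  m = 0110 → c = 011000101, weight = 4.
  m = 1110 → c = 001111111, weight = 7.
  m = 0001 → c = 011001101, weight = 5.
  m = 1001 → c = 001110111, weight = 6.
  m = 0101 → c = 100111011, weight = 6.
  m = 1101 → c = 110000001, weight = 3.
  m = 0011 → c = 111111110, weight = 8.
  m = 1011 → c = 101000100, weight = 3.
  m = 0111 → c = 000001000, weight = 1.
  m = 1111 → c = 010110010, weight = 4.
Tally weights:
  weight 0: 1 codewords.
  weight 1: 1 codewords.
  weight 3: 2 codewords.
  weight 4: 4 codewords.
  weight 5: 3 codewords.
  weight 6: 2 codewords.
  weight 7: 2 codewords.
  weight 8: 1 codewords.
Minimum distance d = smallest w > 0 with A_w > 0 = 1.
Sanity: Σ A_w = 16 = 2^4 = 16 ✓.


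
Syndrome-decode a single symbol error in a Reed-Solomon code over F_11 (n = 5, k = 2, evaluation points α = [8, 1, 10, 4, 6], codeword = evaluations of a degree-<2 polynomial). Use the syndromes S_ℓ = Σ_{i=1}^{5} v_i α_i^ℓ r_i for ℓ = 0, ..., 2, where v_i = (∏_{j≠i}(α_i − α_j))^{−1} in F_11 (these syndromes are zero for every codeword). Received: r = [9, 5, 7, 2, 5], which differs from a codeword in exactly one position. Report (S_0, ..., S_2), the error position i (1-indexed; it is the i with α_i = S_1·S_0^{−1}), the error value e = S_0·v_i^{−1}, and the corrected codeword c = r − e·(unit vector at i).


S = (9, 10, 5), error at position 5, error magnitude e = 5, c = [9, 5, 7, 2, 0].

Step 1: column multipliers v_i = (∏_{j≠i}(α_i − α_j))^{−1} mod 11.
  i = 1 (α = 8): (8−1)(8−10)(8−4)(8−6) = 7·(−2)·4·2 = −112 ≡ 9, so v_1 = 9^{−1} = 5 (mod 11).
  i = 2 (α = 1): (1−8)(1−10)(1−4)(1−6) = (−7)·(−9)·(−3)·(−5) = 945 ≡ 10, so v_2 = 10^{−1} = 10 (mod 11).
  i = 3 (α = 10): (10−8)(10−1)(10−4)(10−6) = 2·9·6·4 = 432 ≡ 3, so v_3 = 3^{−1} = 4 (mod 11).
  i = 4 (α = 4): (4−8)(4−1)(4−10)(4−6) = (−4)·3·(−6)·(−2) = −144 ≡ 10, so v_4 = 10^{−1} = 10 (mod 11).
  i = 5 (α = 6): (6−8)(6−1)(6−10)(6−4) = (−2)·5·(−4)·2 = 80 ≡ 3, so v_5 = 3^{−1} = 4 (mod 11).
  v = [5, 10, 4, 10, 4].
Step 2: syndromes of r = [9, 5, 7, 2, 5] (all sums mod 11).
  S_0 = Σ v_i r_i = 5·9 + 10·5 + 4·7 + 10·2 + 4·5 = 163 ≡ 9.
  S_1 = Σ v_i α_i r_i = 5·8·9 + 10·1·5 + 4·10·7 + 10·4·2 + 4·6·5 = 890 ≡ 10.
  α_i^2 mod 11 = [9, 1, 1, 5, 3].
  S_2 = Σ v_i α_i^2 r_i = 5·9·9 + 10·1·5 + 4·1·7 + 10·5·2 + 4·3·5 = 643 ≡ 5.
  S = (9, 10, 5) ≠ 0, so r is not a codeword (an error is present).
Step 3: locate the error. For a single error e at position i, S_ℓ = v_i·e·α_i^ℓ, so α_err = S_1/S_0.
  S_0^{−1} = 9^{−1} = 5 (mod 11), so α_err = 10·5 = 50 ≡ 6 = α_5. Error position i = 5.
  Consistency check: S_2/S_1 = 5·10 = 50 ≡ 6 = α_err ✓ (single-error assumption holds).
Step 4: error magnitude e = S_0/v_5 = S_0·∏_{j≠5}(α_5 − α_j) = 9·3 = 27 ≡ 5 (mod 11).
Step 5: correct position 5: c_5 = r_5 − e = 5 − 5 ≡ 0 (mod 11). Hence c = [9, 5, 7, 2, 0].
  Check: interpolating c through the α_i gives m(x) = 6 + 10·x (degree < 2) with m(α_i) = c_i for every i, so c is indeed a codeword.


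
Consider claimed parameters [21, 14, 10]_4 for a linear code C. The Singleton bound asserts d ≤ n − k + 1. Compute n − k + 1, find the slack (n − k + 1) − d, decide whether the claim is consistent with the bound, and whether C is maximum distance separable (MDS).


Singleton RHS = n − k + 1 = 8, slack = -2, bound violated (no such code; not MDS).

Singleton bound: d ≤ n − k + 1.
Here n = 21, k = 14, so n − k + 1 = 8.
Given d = 10, check d ≤ 8: NO.
Slack = (n − k + 1) − d = -2.
The slack is negative: d = 10 exceeds n − k + 1 = 8 by 2, so the Singleton bound is violated and no linear [21, 14, 10]_4 code can exist. In particular it is not MDS (MDS requires d = n − k + 1 exactly).
Description: the claimed parameters are [21, 14, 10]_4; such a code would be impossible (violates the Singleton bound).


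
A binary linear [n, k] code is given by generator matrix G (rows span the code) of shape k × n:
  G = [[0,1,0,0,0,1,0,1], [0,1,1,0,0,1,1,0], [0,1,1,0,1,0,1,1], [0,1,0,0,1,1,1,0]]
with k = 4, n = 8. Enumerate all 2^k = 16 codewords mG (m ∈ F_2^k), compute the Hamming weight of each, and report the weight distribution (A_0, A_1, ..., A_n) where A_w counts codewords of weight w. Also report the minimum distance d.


Weight distribution: A_0 = 1, A_2 = 4, A_3 = 6, A_4 = 3, A_5 = 2. Minimum distance d = 2.

Enumerate all 2^4 = 16 messages m ∈ F_2^4.
For each, compute codeword c = mG in F_2^8, then tally its weight.
  m = 0000 → c = 00000000, weight = 0.
  m = 1000 → c = 01000101, weight = 3.
  m = 0100 → c = 01100110, weight = 4.
  m = 1100 → c = 00100011, weight = 3.
  m = 0010 → c = 01101011, weight = 5.
  m = 1010 → c = 00101110, weight = 4.
  m = 0110 → c = 00001101, weight = 3.
  m = 1110 → c = 01001000, weight = 2.
  m = 0001 → c = 01001110, weight = 4.
  m = 1001 → c = 00001011, weight = 3.
  m = 0101 → c = 00101000, weight = 2.
  m = 1101 → c = 01101101, weight = 5.
  m = 0011 → c = 00100101, weight = 3.
  m = 1011 → c = 01100000, weight = 2.
  m = 0111 → c = 01000011, weight = 3.
  m = 1111 → c = 00000110, weight = 2.
Tally weights:
  weight 0: 1 codewords.
  weight 2: 4 codewords.
  weight 3: 6 codewords.
  weight 4: 3 codewords.
  weight 5: 2 codewords.
Minimum distance d = smallest w > 0 with A_w > 0 = 2.
Sanity: Σ A_w = 16 = 2^4 = 16 ✓.


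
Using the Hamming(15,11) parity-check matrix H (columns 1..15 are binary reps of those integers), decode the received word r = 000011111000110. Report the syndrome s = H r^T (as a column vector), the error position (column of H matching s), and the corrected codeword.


s = (0, 1, 1, 0)^T, error position = 6, corrected codeword c = 000010111000110

Compute s = H r^T mod 2 one row at a time:
  s_1 = 1 + 1 + 0 + 0 + 0 + 1 + 1 + 0 = 4 ≡ 0 (mod 2).
  s_2 = 0 + 1 + 1 + 1 + 0 + 1 + 1 + 0 = 5 ≡ 1 (mod 2).
  s_3 = 0 + 0 + 1 + 1 + 0 + 0 + 1 + 0 = 3 ≡ 1 (mod 2).
  s_4 = 0 + 0 + 1 + 1 + 1 + 0 + 1 + 0 = 4 ≡ 0 (mod 2).
s = (0, 1, 1, 0)^T — this equals column 6 of H (binary 0110), so error is at position 6.
Correct: flip bit 6 of r = 000011111000110 to get c = 000010111000110.


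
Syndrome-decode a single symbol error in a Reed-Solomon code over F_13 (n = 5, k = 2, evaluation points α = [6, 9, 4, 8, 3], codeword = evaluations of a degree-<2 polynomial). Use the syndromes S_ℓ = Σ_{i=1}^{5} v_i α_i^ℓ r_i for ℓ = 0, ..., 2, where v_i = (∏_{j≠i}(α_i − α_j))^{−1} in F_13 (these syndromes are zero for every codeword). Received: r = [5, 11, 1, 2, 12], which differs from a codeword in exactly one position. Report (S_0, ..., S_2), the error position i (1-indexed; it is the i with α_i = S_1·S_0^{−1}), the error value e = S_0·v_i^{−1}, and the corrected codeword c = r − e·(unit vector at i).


S = (7, 4, 6), error at position 4, error magnitude e = 6, c = [5, 11, 1, 9, 12].

Step 1: column multipliers v_i = (∏_{j≠i}(α_i − α_j))^{−1} mod 13.
  i = 1 (α = 6): (6−9)(6−4)(6−8)(6−3) = (−3)·2·(−2)·3 = 36 ≡ 10, so v_1 = 10^{−1} = 4 (mod 13).
  i = 2 (α = 9): (9−6)(9−4)(9−8)(9−3) = 3·5·1·6 = 90 ≡ 12, so v_2 = 12^{−1} = 12 (mod 13).
  i = 3 (α = 4): (4−6)(4−9)(4−8)(4−3) = (−2)·(−5)·(−4)·1 = −40 ≡ 12, so v_3 = 12^{−1} = 12 (mod 13).
  i = 4 (α = 8): (8−6)(8−9)(8−4)(8−3) = 2·(−1)·4·5 = −40 ≡ 12, so v_4 = 12^{−1} = 12 (mod 13).
  i = 5 (α = 3): (3−6)(3−9)(3−4)(3−8) = (−3)·(−6)·(−1)·(−5) = 90 ≡ 12, so v_5 = 12^{−1} = 12 (mod 13).
  v = [4, 12, 12, 12, 12].
Step 2: syndromes of r = [5, 11, 1, 2, 12] (all sums mod 13).
  S_0 = Σ v_i r_i = 4·5 + 12·11 + 12·1 + 12·2 + 12·12 = 332 ≡ 7.
  S_1 = Σ v_i α_i r_i = 4·6·5 + 12·9·11 + 12·4·1 + 12·8·2 + 12·3·12 = 1980 ≡ 4.
  α_i^2 mod 13 = [10, 3, 3, 12, 9].
  S_2 = Σ v_i α_i^2 r_i = 4·10·5 + 12·3·11 + 12·3·1 + 12·12·2 + 12·9·12 = 2216 ≡ 6.
  S = (7, 4, 6) ≠ 0, so r is not a codeword (an error is present).
Step 3: locate the error. For a single error e at position i, S_ℓ = v_i·e·α_i^ℓ, so α_err = S_1/S_0.
  S_0^{−1} = 7^{−1} = 2 (mod 13), so α_err = 4·2 = 8 ≡ 8 = α_4. Error position i = 4.
  Consistency check: S_2/S_1 = 6·10 = 60 ≡ 8 = α_err ✓ (single-error assumption holds).
Step 4: error magnitude e = S_0/v_4 = S_0·∏_{j≠4}(α_4 − α_j) = 7·12 = 84 ≡ 6 (mod 13).
Step 5: correct position 4: c_4 = r_4 − e = 2 − 6 ≡ 9 (mod 13). Hence c = [5, 11, 1, 9, 12].
  Check: interpolating c through the α_i gives m(x) = 6 + 2·x (degree < 2) with m(α_i) = c_i for every i, so c is indeed a codeword.


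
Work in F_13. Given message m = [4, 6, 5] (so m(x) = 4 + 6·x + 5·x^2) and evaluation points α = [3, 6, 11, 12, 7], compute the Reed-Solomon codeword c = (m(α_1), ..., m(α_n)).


c = [2, 12, 12, 3, 5]

Message polynomial: m(x) = 4 + 6·x + 5·x^2 (mod 13).
For each evaluation point α_i, compute m(α_i) mod 13:
  α_1 = 3: Horner steps 5 → 8 → 2, so m(3) = 2.
  α_2 = 6: Horner steps 5 → 10 → 12, so m(6) = 12.
  α_3 = 11: Horner steps 5 → 9 → 12, so m(11) = 12.
  α_4 = 12: Horner steps 5 → 1 → 3, so m(12) = 3.
  α_5 = 7: Horner steps 5 → 2 → 5, so m(7) = 5.
Codeword c = [2, 12, 12, 3, 5] ∈ F_13^5.


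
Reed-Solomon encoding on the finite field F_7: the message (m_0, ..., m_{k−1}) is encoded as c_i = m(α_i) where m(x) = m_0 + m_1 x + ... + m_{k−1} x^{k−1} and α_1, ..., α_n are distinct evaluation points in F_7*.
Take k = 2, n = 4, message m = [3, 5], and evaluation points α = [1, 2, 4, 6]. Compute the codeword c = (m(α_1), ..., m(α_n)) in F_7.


c = [1, 6, 2, 5]

Message polynomial: m(x) = 3 + 5·x (mod 7).
For each evaluation point α_i, compute m(α_i) mod 7:
  α_1 = 1: Horner steps 5 → 1, so m(1) = 1.
  α_2 = 2: Horner steps 5 → 6, so m(2) = 6.
  α_3 = 4: Horner steps 5 → 2, so m(4) = 2.
  α_4 = 6: Horner steps 5 → 5, so m(6) = 5.
Codeword c = [1, 6, 2, 5] ∈ F_7^4.


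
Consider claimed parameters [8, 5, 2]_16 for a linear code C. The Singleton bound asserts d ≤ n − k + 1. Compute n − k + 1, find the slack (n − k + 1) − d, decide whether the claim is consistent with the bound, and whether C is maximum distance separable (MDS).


Singleton RHS = n − k + 1 = 4, slack = 2, bound satisfied, not MDS.

Singleton bound: d ≤ n − k + 1.
Here n = 8, k = 5, so n − k + 1 = 4.
Given d = 2, check d ≤ 4: YES.
Slack = (n − k + 1) − d = 2.
The code is NOT MDS (slack = 2 > 0).
Description: the claimed parameters are [8, 5, 2]_16; such a code would be non-MDS.


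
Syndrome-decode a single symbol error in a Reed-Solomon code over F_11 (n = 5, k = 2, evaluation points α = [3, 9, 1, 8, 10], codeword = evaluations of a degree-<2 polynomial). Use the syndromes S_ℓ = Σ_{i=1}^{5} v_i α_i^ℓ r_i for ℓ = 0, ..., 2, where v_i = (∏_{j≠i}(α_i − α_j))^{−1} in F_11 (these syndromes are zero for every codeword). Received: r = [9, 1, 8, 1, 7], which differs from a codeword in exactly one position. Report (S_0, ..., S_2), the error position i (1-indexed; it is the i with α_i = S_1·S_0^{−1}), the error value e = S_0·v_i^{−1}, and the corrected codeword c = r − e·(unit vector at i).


S = (7, 1, 8), error at position 4, error magnitude e = 6, c = [9, 1, 8, 6, 7].

Step 1: column multipliers v_i = (∏_{j≠i}(α_i − α_j))^{−1} mod 11.
  i = 1 (α = 3): (3−9)(3−1)(3−8)(3−10) = (−6)·2·(−5)·(−7) = −420 ≡ 9, so v_1 = 9^{−1} = 5 (mod 11).
  i = 2 (α = 9): (9−3)(9−1)(9−8)(9−10) = 6·8·1·(−1) = −48 ≡ 7, so v_2 = 7^{−1} = 8 (mod 11).
  i = 3 (α = 1): (1−3)(1−9)(1−8)(1−10) = (−2)·(−8)·(−7)·(−9) = 1008 ≡ 7, so v_3 = 7^{−1} = 8 (mod 11).
  i = 4 (α = 8): (8−3)(8−9)(8−1)(8−10) = 5·(−1)·7·(−2) = 70 ≡ 4, so v_4 = 4^{−1} = 3 (mod 11).
  i = 5 (α = 10): (10−3)(10−9)(10−1)(10−8) = 7·1·9·2 = 126 ≡ 5, so v_5 = 5^{−1} = 9 (mod 11).
  v = [5, 8, 8, 3, 9].
Step 2: syndromes of r = [9, 1, 8, 1, 7] (all sums mod 11).
  S_0 = Σ v_i r_i = 5·9 + 8·1 + 8·8 + 3·1 + 9·7 = 183 ≡ 7.
  S_1 = Σ v_i α_i r_i = 5·3·9 + 8·9·1 + 8·1·8 + 3·8·1 + 9·10·7 = 925 ≡ 1.
  α_i^2 mod 11 = [9, 4, 1, 9, 1].
  S_2 = Σ v_i α_i^2 r_i = 5·9·9 + 8·4·1 + 8·1·8 + 3·9·1 + 9·1·7 = 591 ≡ 8.
  S = (7, 1, 8) ≠ 0, so r is not a codeword (an error is present).
Step 3: locate the error. For a single error e at position i, S_ℓ = v_i·e·α_i^ℓ, so α_err = S_1/S_0.
  S_0^{−1} = 7^{−1} = 8 (mod 11), so α_err = 1·8 = 8 ≡ 8 = α_4. Error position i = 4.
  Consistency check: S_2/S_1 = 8·1 = 8 ≡ 8 = α_err ✓ (single-error assumption holds).
Step 4: error magnitude e = S_0/v_4 = S_0·∏_{j≠4}(α_4 − α_j) = 7·4 = 28 ≡ 6 (mod 11).
Step 5: correct position 4: c_4 = r_4 − e = 1 − 6 ≡ 6 (mod 11). Hence c = [9, 1, 8, 6, 7].
  Check: interpolating c through the α_i gives m(x) = 2 + 6·x (degree < 2) with m(α_i) = c_i for every i, so c is indeed a codeword.


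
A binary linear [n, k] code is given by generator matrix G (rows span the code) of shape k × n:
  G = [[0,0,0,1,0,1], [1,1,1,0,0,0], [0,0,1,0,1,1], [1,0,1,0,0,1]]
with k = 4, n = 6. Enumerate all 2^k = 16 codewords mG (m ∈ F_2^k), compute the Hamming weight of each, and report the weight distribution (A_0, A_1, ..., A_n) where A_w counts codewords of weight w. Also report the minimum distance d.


Weight distribution: A_0 = 1, A_2 = 4, A_3 = 6, A_4 = 3, A_5 = 2. Minimum distance d = 2.

Enumerate all 2^4 = 16 messages m ∈ F_2^4.
For each, compute codeword c = mG in F_2^6, then tally its weight.
  m = 0000 → c = 000000, weight = 0.
  m = 1000 → c = 000101, weight = 2.
  m = 0100 → c = 111000, weight = 3.
  m = 1100 → c = 111101, weight = 5.
  m = 0010 → c = 001011, weight = 3.
  m = 1010 → c = 001110, weight = 3.
  m = 0110 → c = 110011, weight = 4.
  m = 1110 → c = 110110, weight = 4.
  m = 0001 → c = 101001, weight = 3.
  m = 1001 → c = 101100, weight = 3.
  m = 0101 → c = 010001, weight = 2.
  m = 1101 → c = 010100, weight = 2.
  m = 0011 → c = 100010, weight = 2.
  m = 1011 → c = 100111, weight = 4.
  m = 0111 → c = 011010, weight = 3.
  m = 1111 → c = 011111, weight = 5.
Tally weights:
  weight 0: 1 codewords.
  weight 2: 4 codewords.
  weight 3: 6 codewords.
  weight 4: 3 codewords.
  weight 5: 2 codewords.
Minimum distance d = smallest w > 0 with A_w > 0 = 2.
Sanity: Σ A_w = 16 = 2^4 = 16 ✓.


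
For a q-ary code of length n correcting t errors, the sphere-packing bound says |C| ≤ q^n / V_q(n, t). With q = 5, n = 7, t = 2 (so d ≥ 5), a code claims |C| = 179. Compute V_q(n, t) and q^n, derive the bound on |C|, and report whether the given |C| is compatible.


V_q(n, t) = 365, q^n = 78125, Hamming bound = 214, |C| = 179 ≤ bound (satisfied).

Step 1: Compute V_q(n, t) = Σ_{j=0}^2 C(n, j) (q−1)^j.
  j = 0: C(7,0)·(4)^0 = 1·1 = 1.
  j = 1: C(7,1)·(4)^1 = 7·4 = 28.
  j = 2: C(7,2)·(4)^2 = 21·16 = 336.
  V_q(n, t) = 1 + 28 + 336 = 365.
Step 2: q^n = 5^7 = 78125.
Step 3: Hamming bound ⌊q^n / V_q(n,t)⌋ = ⌊78125/365⌋ = 214.
Step 4: Compare |C| = 179 to 214: satisfied.
The claimed |C| lies below the Hamming bound.


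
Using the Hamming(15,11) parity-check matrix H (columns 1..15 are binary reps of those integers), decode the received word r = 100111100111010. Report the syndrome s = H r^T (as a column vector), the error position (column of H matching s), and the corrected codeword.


s = (0, 0, 1, 0)^T, error position = 2, corrected codeword c = 110111100111010

Compute s = H r^T mod 2 one row at a time:
  s_1 = 0 + 0 + 1 + 1 + 1 + 0 + 1 + 0 = 4 ≡ 0 (mod 2).
  s_2 = 1 + 1 + 1 + 1 + 1 + 0 + 1 + 0 = 6 ≡ 0 (mod 2).
  s_3 = 0 + 0 + 1 + 1 + 1 + 1 + 1 + 0 = 5 ≡ 1 (mod 2).
  s_4 = 1 + 0 + 1 + 1 + 0 + 1 + 0 + 0 = 4 ≡ 0 (mod 2).
s = (0, 0, 1, 0)^T — this equals column 2 of H (binary 0010), so error is at position 2.
Correct: flip bit 2 of r = 100111100111010 to get c = 110111100111010.


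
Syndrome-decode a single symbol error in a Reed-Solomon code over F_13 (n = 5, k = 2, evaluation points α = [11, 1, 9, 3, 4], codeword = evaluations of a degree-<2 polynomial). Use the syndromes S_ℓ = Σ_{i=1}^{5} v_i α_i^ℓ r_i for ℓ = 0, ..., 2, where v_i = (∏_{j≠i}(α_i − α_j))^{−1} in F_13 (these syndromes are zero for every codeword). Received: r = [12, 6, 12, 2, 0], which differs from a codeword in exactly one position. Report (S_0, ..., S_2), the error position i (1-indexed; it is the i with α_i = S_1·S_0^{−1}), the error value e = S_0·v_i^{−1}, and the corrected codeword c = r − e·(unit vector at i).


S = (9, 3, 1), error at position 3, error magnitude e = 9, c = [12, 6, 3, 2, 0].

Step 1: column multipliers v_i = (∏_{j≠i}(α_i − α_j))^{−1} mod 13.
  i = 1 (α = 11): (11−1)(11−9)(11−3)(11−4) = 10·2·8·7 = 1120 ≡ 2, so v_1 = 2^{−1} = 7 (mod 13).
  i = 2 (α = 1): (1−11)(1−9)(1−3)(1−4) = (−10)·(−8)·(−2)·(−3) = 480 ≡ 12, so v_2 = 12^{−1} = 12 (mod 13).
  i = 3 (α = 9): (9−11)(9−1)(9−3)(9−4) = (−2)·8·6·5 = −480 ≡ 1, so v_3 = 1^{−1} = 1 (mod 13).
  i = 4 (α = 3): (3−11)(3−1)(3−9)(3−4) = (−8)·2·(−6)·(−1) = −96 ≡ 8, so v_4 = 8^{−1} = 5 (mod 13).
  i = 5 (α = 4): (4−11)(4−1)(4−9)(4−3) = (−7)·3·(−5)·1 = 105 ≡ 1, so v_5 = 1^{−1} = 1 (mod 13).
  v = [7, 12, 1, 5, 1].
Step 2: syndromes of r = [12, 6, 12, 2, 0] (all sums mod 13).
  S_0 = Σ v_i r_i = 7·12 + 12·6 + 1·12 + 5·2 + 1·0 = 178 ≡ 9.
  S_1 = Σ v_i α_i r_i = 7·11·12 + 12·1·6 + 1·9·12 + 5·3·2 + 1·4·0 = 1134 ≡ 3.
  α_i^2 mod 13 = [4, 1, 3, 9, 3].
  S_2 = Σ v_i α_i^2 r_i = 7·4·12 + 12·1·6 + 1·3·12 + 5·9·2 + 1·3·0 = 534 ≡ 1.
  S = (9, 3, 1) ≠ 0, so r is not a codeword (an error is present).
Step 3: locate the error. For a single error e at position i, S_ℓ = v_i·e·α_i^ℓ, so α_err = S_1/S_0.
  S_0^{−1} = 9^{−1} = 3 (mod 13), so α_err = 3·3 = 9 ≡ 9 = α_3. Error position i = 3.
  Consistency check: S_2/S_1 = 1·9 = 9 ≡ 9 = α_err ✓ (single-error assumption holds).
Step 4: error magnitude e = S_0/v_3 = S_0·∏_{j≠3}(α_3 − α_j) = 9·1 = 9 ≡ 9 (mod 13).
Step 5: correct position 3: c_3 = r_3 − e = 12 − 9 ≡ 3 (mod 13). Hence c = [12, 6, 3, 2, 0].
  Check: interpolating c through the α_i gives m(x) = 8 + 11·x (degree < 2) with m(α_i) = c_i for every i, so c is indeed a codeword.
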